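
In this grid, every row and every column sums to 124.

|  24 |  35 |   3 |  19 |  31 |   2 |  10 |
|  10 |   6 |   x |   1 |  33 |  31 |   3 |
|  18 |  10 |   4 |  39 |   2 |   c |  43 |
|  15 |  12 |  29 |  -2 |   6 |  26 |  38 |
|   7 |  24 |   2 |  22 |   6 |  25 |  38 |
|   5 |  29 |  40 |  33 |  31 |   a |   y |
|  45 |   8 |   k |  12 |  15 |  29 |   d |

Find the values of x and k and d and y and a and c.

Row 2 has 10 + 6 + 1 + 33 + 31 + 3 = 84; the blank must be 124 − 84 = 40.
Column 3 has 3 + 40 + 4 + 29 + 2 + 40 = 118; the blank must be 124 − 118 = 6.
Row 7 has 45 + 8 + 6 + 12 + 15 + 29 = 115; the blank must be 124 − 115 = 9.
Column 7 has 10 + 3 + 43 + 38 + 38 + 9 = 141; the blank must be 124 − 141 = -17.
Row 6 has 5 + 29 + 40 + 33 + 31 − 17 = 121; the blank must be 124 − 121 = 3.
Row 3 has 18 + 10 + 4 + 39 + 2 + 43 = 116; the blank must be 124 − 116 = 8.

x = 40, k = 6, d = 9, y = -17, a = 3, c = 8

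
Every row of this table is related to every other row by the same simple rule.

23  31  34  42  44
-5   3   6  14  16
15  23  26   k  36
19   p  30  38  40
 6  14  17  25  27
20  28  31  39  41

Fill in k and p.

k = 34, p = 27

The difference between any two rows is the same in every column — this is an addition table with the headers hidden.
Row 3 minus row 1 is 36 − 44 = -8, so its entry in column 4 is 42 + (-8) = 34.
Row 4 minus row 1 is 40 − 44 = -4, so its entry in column 2 is 31 + (-4) = 27.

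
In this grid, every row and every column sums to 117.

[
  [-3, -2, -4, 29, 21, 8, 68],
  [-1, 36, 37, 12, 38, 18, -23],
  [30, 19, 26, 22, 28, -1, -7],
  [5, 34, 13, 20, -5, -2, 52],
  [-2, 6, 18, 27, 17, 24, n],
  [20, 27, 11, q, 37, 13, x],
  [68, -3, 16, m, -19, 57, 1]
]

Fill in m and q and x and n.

Row 7: 68 − 3 + 16 − 19 + 57 + 1 = 120, so its missing entry is 117 − 120 = -3.
Column 4: 29 + 12 + 22 + 20 + 27 − 3 = 107, so its missing entry is 117 − 107 = 10.
Row 6: 20 + 27 + 11 + 10 + 37 + 13 = 118, so its missing entry is 117 − 118 = -1.
Row 5: -2 + 6 + 18 + 27 + 17 + 24 = 90, so its missing entry is 117 − 90 = 27.

m = -3, q = 10, x = -1, n = 27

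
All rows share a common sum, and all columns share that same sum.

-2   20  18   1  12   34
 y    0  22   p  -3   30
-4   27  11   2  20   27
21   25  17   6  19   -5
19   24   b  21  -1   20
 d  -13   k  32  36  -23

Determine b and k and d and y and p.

Rows 1 and 3 both sum to 83, so that's the common total.
The known cells in row 5 total 83, leaving 83 − 83 = 0 for the blank.
The known cells in column 4 total 62, leaving 83 − 62 = 21 for the blank.
The known cells in row 2 total 70, leaving 83 − 70 = 13 for the blank.
The known cells in column 1 total 47, leaving 83 − 47 = 36 for the blank.
The known cells in row 6 total 68, leaving 83 − 68 = 15 for the blank.

b = 0, k = 15, d = 36, y = 13, p = 21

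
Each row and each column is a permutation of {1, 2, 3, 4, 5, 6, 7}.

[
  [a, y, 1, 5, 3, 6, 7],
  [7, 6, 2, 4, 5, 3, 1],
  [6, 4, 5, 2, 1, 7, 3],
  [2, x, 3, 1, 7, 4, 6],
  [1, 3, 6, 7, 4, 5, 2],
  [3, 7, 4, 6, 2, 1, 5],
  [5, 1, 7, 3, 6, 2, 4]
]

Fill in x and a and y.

Cell (4,2): row 4 already has {1, 2, 3, 4, 6, 7} → 5.
For row 1, column 2: column 2 already has {1, 3, 4, 5, 6, 7}; that leaves 2.
Cell (1,1): row 1 already has {1, 2, 3, 5, 6, 7} → 4.

x = 5, a = 4, y = 2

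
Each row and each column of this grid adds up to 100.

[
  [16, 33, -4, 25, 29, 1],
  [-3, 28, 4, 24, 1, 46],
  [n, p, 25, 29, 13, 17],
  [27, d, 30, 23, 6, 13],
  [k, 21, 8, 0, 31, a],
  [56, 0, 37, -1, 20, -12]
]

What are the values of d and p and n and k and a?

Row 4 has 27 + 30 + 23 + 6 + 13 = 99; the blank must be 100 − 99 = 1.
Column 2 has 33 + 28 + 1 + 21 + 0 = 83; the blank must be 100 − 83 = 17.
Row 3 has 17 + 25 + 29 + 13 + 17 = 101; the blank must be 100 − 101 = -1.
Column 1 has 16 − 3 − 1 + 27 + 56 = 95; the blank must be 100 − 95 = 5.
Row 5 has 5 + 21 + 8 + 0 + 31 = 65; the blank must be 100 − 65 = 35.

d = 1, p = 17, n = -1, k = 5, a = 35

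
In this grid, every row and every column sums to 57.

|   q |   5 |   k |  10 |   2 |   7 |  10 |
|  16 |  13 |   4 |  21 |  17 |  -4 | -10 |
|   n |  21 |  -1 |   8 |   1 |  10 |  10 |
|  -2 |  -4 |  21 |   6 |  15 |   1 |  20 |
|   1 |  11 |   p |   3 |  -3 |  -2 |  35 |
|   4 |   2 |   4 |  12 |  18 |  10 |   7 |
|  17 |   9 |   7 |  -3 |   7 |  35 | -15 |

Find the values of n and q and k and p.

Row 3 has 21 − 1 + 8 + 1 + 10 + 10 = 49; the blank must be 57 − 49 = 8.
Row 5 has 1 + 11 + 3 − 3 − 2 + 35 = 45; the blank must be 57 − 45 = 12.
Column 3 has 4 − 1 + 21 + 12 + 4 + 7 = 47; the blank must be 57 − 47 = 10.
Row 1 has 5 + 10 + 10 + 2 + 7 + 10 = 44; the blank must be 57 − 44 = 13.

n = 8, q = 13, k = 10, p = 12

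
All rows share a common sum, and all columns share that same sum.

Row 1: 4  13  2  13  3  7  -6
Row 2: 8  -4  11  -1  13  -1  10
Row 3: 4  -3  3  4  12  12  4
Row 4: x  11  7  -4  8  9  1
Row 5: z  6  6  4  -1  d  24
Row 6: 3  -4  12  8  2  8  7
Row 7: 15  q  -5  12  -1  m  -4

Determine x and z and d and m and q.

x = 4, z = -2, d = -1, m = 2, q = 17

Rows 1 and 2 both sum to 36, so that's the common total.
Column 2: 13 − 4 − 3 + 11 + 6 − 4 = 19, so its missing entry is 36 − 19 = 17.
Row 7: 15 + 17 − 5 + 12 − 1 − 4 = 34, so its missing entry is 36 − 34 = 2.
Row 4: 11 + 7 − 4 + 8 + 9 + 1 = 32, so its missing entry is 36 − 32 = 4.
Column 1: 4 + 8 + 4 + 4 + 3 + 15 = 38, so its missing entry is 36 − 38 = -2.
Row 5: -2 + 6 + 6 + 4 − 1 + 24 = 37, so its missing entry is 36 − 37 = -1.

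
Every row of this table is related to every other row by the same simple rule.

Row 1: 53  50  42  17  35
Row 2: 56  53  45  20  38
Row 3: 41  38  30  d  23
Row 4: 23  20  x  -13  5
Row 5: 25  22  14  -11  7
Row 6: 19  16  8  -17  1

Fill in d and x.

The difference between any two rows is the same in every column — this is an addition table with the headers hidden.
Row 3 minus row 1 is 38 − 50 = -12, so its entry in column 4 is 17 + (-12) = 5.
Row 4 minus row 1 is 20 − 50 = -30, so its entry in column 3 is 42 + (-30) = 12.

d = 5, x = 12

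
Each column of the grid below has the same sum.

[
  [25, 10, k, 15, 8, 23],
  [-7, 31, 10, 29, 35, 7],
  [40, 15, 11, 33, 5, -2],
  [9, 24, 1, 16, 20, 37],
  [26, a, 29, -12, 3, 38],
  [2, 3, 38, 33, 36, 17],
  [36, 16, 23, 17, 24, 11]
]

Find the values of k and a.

Columns 5 and 6 both add up to 131, so every column sums to 131.
Column 3: 10 + 11 + 1 + 29 + 38 + 23 = 112, so the missing entry is 131 − 112 = 19.
Column 2: 10 + 31 + 15 + 24 + 3 + 16 = 99, so the missing entry is 131 − 99 = 32.

k = 19, a = 32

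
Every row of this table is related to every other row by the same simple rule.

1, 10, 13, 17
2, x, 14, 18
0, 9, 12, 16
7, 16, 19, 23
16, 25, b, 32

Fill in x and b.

x = 11, b = 28

The difference between any two rows is the same in every column — this is an addition table with the headers hidden.
Row 2 minus row 1 is 18 − 17 = 1, so its entry in column 2 is 10 + 1 = 11.
Row 5 minus row 1 is 32 − 17 = 15, so its entry in column 3 is 13 + 15 = 28.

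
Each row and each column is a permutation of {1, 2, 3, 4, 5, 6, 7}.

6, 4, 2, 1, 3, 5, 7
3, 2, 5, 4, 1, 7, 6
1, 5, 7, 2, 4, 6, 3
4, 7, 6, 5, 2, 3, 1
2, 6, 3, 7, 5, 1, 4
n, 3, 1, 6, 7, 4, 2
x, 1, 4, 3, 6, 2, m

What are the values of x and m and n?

x = 7, m = 5, n = 5

At (row 7, col 7): column 7 already has {1, 2, 3, 4, 6, 7}, so the value is 5.
Cell (6,1): row 6 already has {1, 2, 3, 4, 6, 7} → 5.
At (row 7, col 1): row 7 already has {1, 2, 3, 4, 5, 6}, so the value is 7.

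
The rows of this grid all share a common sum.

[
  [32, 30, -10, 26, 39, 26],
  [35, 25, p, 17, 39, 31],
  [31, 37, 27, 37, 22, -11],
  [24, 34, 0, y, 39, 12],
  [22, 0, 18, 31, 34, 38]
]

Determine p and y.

Rows 1 and 3 both add up to 143, so every row sums to 143.
Row 2: 35 + 25 + 17 + 39 + 31 = 147, so the missing entry is 143 − 147 = -4.
Row 4: 24 + 34 + 0 + 39 + 12 = 109, so the missing entry is 143 − 109 = 34.

p = -4, y = 34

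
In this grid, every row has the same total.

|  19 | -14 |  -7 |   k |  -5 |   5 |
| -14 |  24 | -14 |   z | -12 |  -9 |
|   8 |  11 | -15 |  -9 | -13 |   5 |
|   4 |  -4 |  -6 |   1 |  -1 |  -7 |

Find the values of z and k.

z = 12, k = -11

Row 3 sums to -13 and so does row 4; that's the common total.
In row 2 the known cells total -25, leaving -13 − (-25) = 12.
In row 1 the known cells total -2, leaving -13 − (-2) = -11.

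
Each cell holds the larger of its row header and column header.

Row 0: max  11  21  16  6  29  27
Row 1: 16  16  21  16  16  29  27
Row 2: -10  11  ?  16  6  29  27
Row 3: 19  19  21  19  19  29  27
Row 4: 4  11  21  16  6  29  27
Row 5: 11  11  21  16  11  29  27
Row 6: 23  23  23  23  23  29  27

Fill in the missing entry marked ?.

max(-10, 21) = 21.

21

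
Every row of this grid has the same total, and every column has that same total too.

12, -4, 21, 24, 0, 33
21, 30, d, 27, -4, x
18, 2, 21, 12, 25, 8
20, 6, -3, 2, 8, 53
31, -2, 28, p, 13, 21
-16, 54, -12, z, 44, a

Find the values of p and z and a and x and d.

Rows 1 and 3 both sum to 86, so that's the common total.
Column 3: 21 + 21 − 3 + 28 − 12 = 55, so its missing entry is 86 − 55 = 31.
Row 2: 21 + 30 + 31 + 27 − 4 = 105, so its missing entry is 86 − 105 = -19.
Column 6: 33 − 19 + 8 + 53 + 21 = 96, so its missing entry is 86 − 96 = -10.
Row 5: 31 − 2 + 28 + 13 + 21 = 91, so its missing entry is 86 − 91 = -5.
Row 6: -16 + 54 − 12 + 44 − 10 = 60, so its missing entry is 86 − 60 = 26.

p = -5, z = 26, a = -10, x = -19, d = 31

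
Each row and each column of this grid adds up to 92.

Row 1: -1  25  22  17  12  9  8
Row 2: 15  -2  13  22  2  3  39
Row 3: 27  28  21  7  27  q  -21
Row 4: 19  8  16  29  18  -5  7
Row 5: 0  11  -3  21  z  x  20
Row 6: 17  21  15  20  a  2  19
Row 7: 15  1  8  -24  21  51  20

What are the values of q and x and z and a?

q = 3, x = 29, z = 14, a = -2

The known cells in row 3 total 89, leaving 92 − 89 = 3 for the blank.
The known cells in column 6 total 63, leaving 92 − 63 = 29 for the blank.
The known cells in row 5 total 78, leaving 92 − 78 = 14 for the blank.
The known cells in row 6 total 94, leaving 92 − 94 = -2 for the blank.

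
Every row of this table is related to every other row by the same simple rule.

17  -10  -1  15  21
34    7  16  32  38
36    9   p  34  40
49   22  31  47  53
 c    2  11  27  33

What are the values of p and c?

The difference between any two rows is the same in every column — this is an addition table with the headers hidden.
Row 3 minus row 1 is 40 − 21 = 19, so its entry in column 3 is -1 + 19 = 18.
Row 5 minus row 1 is 33 − 21 = 12, so its entry in column 1 is 17 + 12 = 29.

p = 18, c = 29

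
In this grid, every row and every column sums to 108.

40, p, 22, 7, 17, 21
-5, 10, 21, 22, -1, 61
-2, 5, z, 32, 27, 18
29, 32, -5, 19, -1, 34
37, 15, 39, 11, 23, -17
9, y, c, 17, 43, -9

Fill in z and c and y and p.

Row 1 has 40 + 22 + 7 + 17 + 21 = 107; the blank must be 108 − 107 = 1.
Column 2 has 1 + 10 + 5 + 32 + 15 = 63; the blank must be 108 − 63 = 45.
Row 6 has 9 + 45 + 17 + 43 − 9 = 105; the blank must be 108 − 105 = 3.
Row 3 has -2 + 5 + 32 + 27 + 18 = 80; the blank must be 108 − 80 = 28.

z = 28, c = 3, y = 45, p = 1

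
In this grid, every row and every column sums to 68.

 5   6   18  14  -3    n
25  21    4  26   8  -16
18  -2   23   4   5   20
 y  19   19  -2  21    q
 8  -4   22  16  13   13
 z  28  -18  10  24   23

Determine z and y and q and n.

The known cells in row 1 total 40, leaving 68 − 40 = 28 for the blank.
The known cells in row 6 total 67, leaving 68 − 67 = 1 for the blank.
The known cells in column 6 total 68, leaving 68 − 68 = 0 for the blank.
The known cells in row 4 total 57, leaving 68 − 57 = 11 for the blank.

z = 1, y = 11, q = 0, n = 28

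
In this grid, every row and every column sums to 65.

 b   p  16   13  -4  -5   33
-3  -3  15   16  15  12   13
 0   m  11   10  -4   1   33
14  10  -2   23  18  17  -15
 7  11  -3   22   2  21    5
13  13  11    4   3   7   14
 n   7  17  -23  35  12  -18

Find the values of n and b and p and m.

Row 3: 0 + 11 + 10 − 4 + 1 + 33 = 51, so its missing entry is 65 − 51 = 14.
Column 2: -3 + 14 + 10 + 11 + 13 + 7 = 52, so its missing entry is 65 − 52 = 13.
Row 1: 13 + 16 + 13 − 4 − 5 + 33 = 66, so its missing entry is 65 − 66 = -1.
Row 7: 7 + 17 − 23 + 35 + 12 − 18 = 30, so its missing entry is 65 − 30 = 35.

n = 35, b = -1, p = 13, m = 14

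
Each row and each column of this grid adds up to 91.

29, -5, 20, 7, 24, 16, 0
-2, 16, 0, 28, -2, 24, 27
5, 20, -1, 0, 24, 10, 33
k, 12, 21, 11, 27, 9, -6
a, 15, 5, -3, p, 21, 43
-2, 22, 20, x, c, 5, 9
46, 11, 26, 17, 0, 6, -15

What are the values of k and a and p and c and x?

The known cells in row 4 total 74, leaving 91 − 74 = 17 for the blank.
The known cells in column 1 total 93, leaving 91 − 93 = -2 for the blank.
The known cells in row 5 total 79, leaving 91 − 79 = 12 for the blank.
The known cells in column 5 total 85, leaving 91 − 85 = 6 for the blank.
The known cells in row 6 total 60, leaving 91 − 60 = 31 for the blank.

k = 17, a = -2, p = 12, c = 6, x = 31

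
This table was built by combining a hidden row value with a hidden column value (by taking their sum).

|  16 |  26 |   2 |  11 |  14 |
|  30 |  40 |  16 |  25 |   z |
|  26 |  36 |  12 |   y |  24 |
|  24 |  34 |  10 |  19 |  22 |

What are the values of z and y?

z = 28, y = 21

The difference between any two rows is the same in every column — this is an addition table with the headers hidden.
Row 2 minus row 1 is 40 − 26 = 14, so its entry in column 5 is 14 + 14 = 28.
Row 3 minus row 1 is 36 − 26 = 10, so its entry in column 4 is 11 + 10 = 21.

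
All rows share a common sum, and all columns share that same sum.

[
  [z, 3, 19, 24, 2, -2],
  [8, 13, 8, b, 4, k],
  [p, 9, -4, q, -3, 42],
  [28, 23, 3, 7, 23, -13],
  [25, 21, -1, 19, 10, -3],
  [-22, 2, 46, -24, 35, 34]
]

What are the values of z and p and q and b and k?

Rows 4 and 5 both sum to 71, so that's the common total.
Column 6: -2 + 42 − 13 − 3 + 34 = 58, so its missing entry is 71 − 58 = 13.
Row 1: 3 + 19 + 24 + 2 − 2 = 46, so its missing entry is 71 − 46 = 25.
Column 1: 25 + 8 + 28 + 25 − 22 = 64, so its missing entry is 71 − 64 = 7.
Row 3: 7 + 9 − 4 − 3 + 42 = 51, so its missing entry is 71 − 51 = 20.
Row 2: 8 + 13 + 8 + 4 + 13 = 46, so its missing entry is 71 − 46 = 25.

z = 25, p = 7, q = 20, b = 25, k = 13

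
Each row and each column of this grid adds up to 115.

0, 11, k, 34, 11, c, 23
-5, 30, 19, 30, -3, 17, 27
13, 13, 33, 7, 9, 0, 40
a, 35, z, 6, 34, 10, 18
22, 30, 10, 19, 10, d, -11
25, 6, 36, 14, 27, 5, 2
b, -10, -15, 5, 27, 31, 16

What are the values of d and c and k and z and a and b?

Row 5 has 22 + 30 + 10 + 19 + 10 − 11 = 80; the blank must be 115 − 80 = 35.
Column 6 has 17 + 0 + 10 + 35 + 5 + 31 = 98; the blank must be 115 − 98 = 17.
Row 1 has 0 + 11 + 34 + 11 + 17 + 23 = 96; the blank must be 115 − 96 = 19.
Row 7 has -10 − 15 + 5 + 27 + 31 + 16 = 54; the blank must be 115 − 54 = 61.
Column 1 has 0 − 5 + 13 + 22 + 25 + 61 = 116; the blank must be 115 − 116 = -1.
Row 4 has -1 + 35 + 6 + 34 + 10 + 18 = 102; the blank must be 115 − 102 = 13.

d = 35, c = 17, k = 19, z = 13, a = -1, b = 61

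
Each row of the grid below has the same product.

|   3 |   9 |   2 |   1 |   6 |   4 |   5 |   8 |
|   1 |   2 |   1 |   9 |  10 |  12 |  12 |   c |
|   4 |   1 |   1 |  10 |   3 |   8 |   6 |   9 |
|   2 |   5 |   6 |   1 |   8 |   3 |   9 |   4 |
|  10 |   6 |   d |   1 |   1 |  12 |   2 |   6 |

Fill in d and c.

Rows 1 and 4 each multiply to 51840, so every row has product 51840.
Row 5: 10×6×1×1×12×2×6 = 8640, so the missing entry is 51840 ÷ 8640 = 6.
Row 2: 1×2×1×9×10×12×12 = 25920, so the missing entry is 51840 ÷ 25920 = 2.

d = 6, c = 2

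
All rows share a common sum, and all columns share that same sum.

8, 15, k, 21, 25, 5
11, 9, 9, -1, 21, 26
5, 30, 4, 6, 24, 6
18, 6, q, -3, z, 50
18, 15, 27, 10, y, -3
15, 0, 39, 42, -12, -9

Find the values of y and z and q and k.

y = 8, z = 9, q = -5, k = 1

Rows 2 and 3 both sum to 75, so that's the common total.
The known cells in row 5 total 67, leaving 75 − 67 = 8 for the blank.
The known cells in column 5 total 66, leaving 75 − 66 = 9 for the blank.
The known cells in row 4 total 80, leaving 75 − 80 = -5 for the blank.
The known cells in row 1 total 74, leaving 75 − 74 = 1 for the blank.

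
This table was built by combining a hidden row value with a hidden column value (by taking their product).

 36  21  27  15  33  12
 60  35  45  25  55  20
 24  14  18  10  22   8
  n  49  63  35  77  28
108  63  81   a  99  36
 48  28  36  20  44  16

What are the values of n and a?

Each row is a constant multiple of every other row — this is a multiplication table with the headers hidden.
Row 4 is 28/12 = 7/3 times row 1, so its entry in column 1 is 36 × 7/3 = 84.
Row 5 is 36/12 = 3/1 times row 1, so its entry in column 4 is 15 × 3/1 = 45.

n = 84, a = 45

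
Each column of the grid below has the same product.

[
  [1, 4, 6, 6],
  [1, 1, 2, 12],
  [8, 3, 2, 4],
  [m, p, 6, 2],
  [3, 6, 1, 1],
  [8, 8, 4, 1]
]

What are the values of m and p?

m = 3, p = 1

Columns 3 and 4 each multiply to 576, so every column has product 576.
Column 1: 1×1×8×3×8 = 192, so the missing entry is 576 ÷ 192 = 3.
Column 2: 4×1×3×6×8 = 576, so the missing entry is 576 ÷ 576 = 1.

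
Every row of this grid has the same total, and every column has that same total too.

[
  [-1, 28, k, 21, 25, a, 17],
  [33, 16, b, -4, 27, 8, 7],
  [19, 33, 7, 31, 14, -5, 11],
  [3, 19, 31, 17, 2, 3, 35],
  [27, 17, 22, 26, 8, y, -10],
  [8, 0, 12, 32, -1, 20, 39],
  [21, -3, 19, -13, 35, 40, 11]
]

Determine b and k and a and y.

Rows 3 and 4 both sum to 110, so that's the common total.
The known cells in row 5 total 90, leaving 110 − 90 = 20 for the blank.
The known cells in row 2 total 87, leaving 110 − 87 = 23 for the blank.
The known cells in column 3 total 114, leaving 110 − 114 = -4 for the blank.
The known cells in row 1 total 86, leaving 110 − 86 = 24 for the blank.

b = 23, k = -4, a = 24, y = 20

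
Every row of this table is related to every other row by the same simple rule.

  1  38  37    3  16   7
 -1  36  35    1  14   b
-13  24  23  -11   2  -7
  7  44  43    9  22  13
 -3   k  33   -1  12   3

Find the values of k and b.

The difference between any two rows is the same in every column — this is an addition table with the headers hidden.
Row 5 minus row 1 is 33 − 37 = -4, so its entry in column 2 is 38 + (-4) = 34.
Row 2 minus row 1 is 35 − 37 = -2, so its entry in column 6 is 7 + (-2) = 5.

k = 34, b = 5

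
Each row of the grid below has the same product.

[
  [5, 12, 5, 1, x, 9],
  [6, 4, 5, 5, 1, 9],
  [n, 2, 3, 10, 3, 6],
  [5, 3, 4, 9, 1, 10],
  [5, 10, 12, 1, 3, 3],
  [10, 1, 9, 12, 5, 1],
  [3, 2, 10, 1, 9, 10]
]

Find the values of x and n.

Rows 5 and 6 each multiply to 5400, so every row has product 5400.
Row 1: 5×12×5×1×9 = 2700, so the missing entry is 5400 ÷ 2700 = 2.
Row 3: 2×3×10×3×6 = 1080, so the missing entry is 5400 ÷ 1080 = 5.

x = 2, n = 5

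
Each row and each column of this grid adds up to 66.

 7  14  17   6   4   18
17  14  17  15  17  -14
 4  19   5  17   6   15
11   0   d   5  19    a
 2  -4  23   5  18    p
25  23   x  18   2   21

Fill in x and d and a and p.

Row 5: 2 − 4 + 23 + 5 + 18 = 44, so its missing entry is 66 − 44 = 22.
Column 6: 18 − 14 + 15 + 22 + 21 = 62, so its missing entry is 66 − 62 = 4.
Row 4: 11 + 0 + 5 + 19 + 4 = 39, so its missing entry is 66 − 39 = 27.
Row 6: 25 + 23 + 18 + 2 + 21 = 89, so its missing entry is 66 − 89 = -23.

x = -23, d = 27, a = 4, p = 22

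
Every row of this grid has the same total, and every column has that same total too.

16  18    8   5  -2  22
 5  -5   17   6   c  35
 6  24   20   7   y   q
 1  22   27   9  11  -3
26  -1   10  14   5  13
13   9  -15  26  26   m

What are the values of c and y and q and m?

Rows 1 and 4 both sum to 67, so that's the common total.
Row 2 has 5 − 5 + 17 + 6 + 35 = 58; the blank must be 67 − 58 = 9.
Column 5 has -2 + 9 + 11 + 5 + 26 = 49; the blank must be 67 − 49 = 18.
Row 3 has 6 + 24 + 20 + 7 + 18 = 75; the blank must be 67 − 75 = -8.
Row 6 has 13 + 9 − 15 + 26 + 26 = 59; the blank must be 67 − 59 = 8.

c = 9, y = 18, q = -8, m = 8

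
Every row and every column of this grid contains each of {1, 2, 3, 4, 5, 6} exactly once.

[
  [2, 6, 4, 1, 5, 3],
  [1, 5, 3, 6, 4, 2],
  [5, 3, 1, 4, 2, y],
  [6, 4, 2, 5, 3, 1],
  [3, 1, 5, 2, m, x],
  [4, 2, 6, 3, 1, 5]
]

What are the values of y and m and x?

y = 6, m = 6, x = 4

Cell (5,5): column 5 already has {1, 2, 3, 4, 5} → 6.
Cell (5,6): row 5 already has {1, 2, 3, 5, 6} → 4.
At (row 3, col 6): row 3 already has {1, 2, 3, 4, 5}, so the value is 6.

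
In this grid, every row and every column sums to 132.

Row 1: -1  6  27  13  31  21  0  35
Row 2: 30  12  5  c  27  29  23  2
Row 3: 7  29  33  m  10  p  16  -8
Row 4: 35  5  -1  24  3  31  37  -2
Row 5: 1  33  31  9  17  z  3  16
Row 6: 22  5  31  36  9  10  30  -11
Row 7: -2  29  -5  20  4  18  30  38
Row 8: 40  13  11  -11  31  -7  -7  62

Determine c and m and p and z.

The known cells in row 5 total 110, leaving 132 − 110 = 22 for the blank.
The known cells in column 6 total 124, leaving 132 − 124 = 8 for the blank.
The known cells in row 3 total 95, leaving 132 − 95 = 37 for the blank.
The known cells in row 2 total 128, leaving 132 − 128 = 4 for the blank.

c = 4, m = 37, p = 8, z = 22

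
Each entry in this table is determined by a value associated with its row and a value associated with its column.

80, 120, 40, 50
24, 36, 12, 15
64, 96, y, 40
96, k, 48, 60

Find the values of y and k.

y = 32, k = 144

Each row is a constant multiple of every other row — this is a multiplication table with the headers hidden.
Row 3 is 64/80 = 4/5 times row 1, so its entry in column 3 is 40 × 4/5 = 32.
Row 4 is 96/80 = 6/5 times row 1, so its entry in column 2 is 120 × 6/5 = 144.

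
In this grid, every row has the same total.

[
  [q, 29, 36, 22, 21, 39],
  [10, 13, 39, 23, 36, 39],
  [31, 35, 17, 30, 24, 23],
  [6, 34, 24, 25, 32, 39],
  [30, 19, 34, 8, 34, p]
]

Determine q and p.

Rows 2 and 4 both add up to 160, so every row sums to 160.
Row 1: 29 + 36 + 22 + 21 + 39 = 147, so the missing entry is 160 − 147 = 13.
Row 5: 30 + 19 + 34 + 8 + 34 = 125, so the missing entry is 160 − 125 = 35.

q = 13, p = 35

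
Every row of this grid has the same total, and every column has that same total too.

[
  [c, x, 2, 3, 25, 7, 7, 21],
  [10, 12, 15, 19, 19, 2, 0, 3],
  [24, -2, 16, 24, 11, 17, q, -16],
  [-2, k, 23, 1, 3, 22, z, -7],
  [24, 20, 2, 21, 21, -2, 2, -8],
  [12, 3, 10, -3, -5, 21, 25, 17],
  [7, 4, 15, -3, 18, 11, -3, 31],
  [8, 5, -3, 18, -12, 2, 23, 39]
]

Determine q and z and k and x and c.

q = 6, z = 20, k = 20, x = 18, c = -3

Rows 2 and 5 both sum to 80, so that's the common total.
Column 1: 10 + 24 − 2 + 24 + 12 + 7 + 8 = 83, so its missing entry is 80 − 83 = -3.
Row 1: -3 + 2 + 3 + 25 + 7 + 7 + 21 = 62, so its missing entry is 80 − 62 = 18.
Column 2: 18 + 12 − 2 + 20 + 3 + 4 + 5 = 60, so its missing entry is 80 − 60 = 20.
Row 3: 24 − 2 + 16 + 24 + 11 + 17 − 16 = 74, so its missing entry is 80 − 74 = 6.
Row 4: -2 + 20 + 23 + 1 + 3 + 22 − 7 = 60, so its missing entry is 80 − 60 = 20.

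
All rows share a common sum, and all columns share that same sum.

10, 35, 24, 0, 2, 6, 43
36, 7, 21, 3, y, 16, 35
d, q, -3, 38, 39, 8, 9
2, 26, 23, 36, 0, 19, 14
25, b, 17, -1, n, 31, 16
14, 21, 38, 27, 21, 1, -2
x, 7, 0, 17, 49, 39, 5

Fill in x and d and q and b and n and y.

Rows 1 and 4 both sum to 120, so that's the common total.
The known cells in row 2 total 118, leaving 120 − 118 = 2 for the blank.
The known cells in column 5 total 113, leaving 120 − 113 = 7 for the blank.
The known cells in row 7 total 117, leaving 120 − 117 = 3 for the blank.
The known cells in column 1 total 90, leaving 120 − 90 = 30 for the blank.
The known cells in row 3 total 121, leaving 120 − 121 = -1 for the blank.
The known cells in row 5 total 95, leaving 120 − 95 = 25 for the blank.

x = 3, d = 30, q = -1, b = 25, n = 7, y = 2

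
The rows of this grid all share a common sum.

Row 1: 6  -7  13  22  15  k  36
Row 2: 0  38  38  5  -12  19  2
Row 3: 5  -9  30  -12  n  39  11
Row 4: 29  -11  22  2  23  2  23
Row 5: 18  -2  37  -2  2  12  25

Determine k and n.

Row 2 sums to 90 and so does row 4; that's the common total.
In row 1 the known cells total 85, leaving 90 − 85 = 5.
In row 3 the known cells total 64, leaving 90 − 64 = 26.

k = 5, n = 26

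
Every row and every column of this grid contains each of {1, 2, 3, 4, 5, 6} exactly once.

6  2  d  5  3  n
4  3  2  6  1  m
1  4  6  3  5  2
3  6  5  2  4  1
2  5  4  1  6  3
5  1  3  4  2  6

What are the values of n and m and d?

Cell (1,3): column 3 already has {2, 3, 4, 5, 6} → 1.
At (row 1, col 6): row 1 already has {1, 2, 3, 5, 6}, so the value is 4.
For row 2, column 6: row 2 already has {1, 2, 3, 4, 6}; that leaves 5.

n = 4, m = 5, d = 1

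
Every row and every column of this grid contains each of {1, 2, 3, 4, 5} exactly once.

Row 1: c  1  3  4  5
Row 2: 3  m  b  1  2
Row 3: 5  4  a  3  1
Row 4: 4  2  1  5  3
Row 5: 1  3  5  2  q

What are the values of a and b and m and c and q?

a = 2, b = 4, m = 5, c = 2, q = 4

At (row 5, col 5): row 5 already has {1, 2, 3, 5}, so the value is 4.
At (row 1, col 1): row 1 already has {1, 3, 4, 5}, so the value is 2.
Cell (2,2): column 2 already has {1, 2, 3, 4} → 5.
For row 2, column 3: row 2 already has {1, 2, 3, 5}; that leaves 4.
For row 3, column 3: row 3 already has {1, 3, 4, 5}; that leaves 2.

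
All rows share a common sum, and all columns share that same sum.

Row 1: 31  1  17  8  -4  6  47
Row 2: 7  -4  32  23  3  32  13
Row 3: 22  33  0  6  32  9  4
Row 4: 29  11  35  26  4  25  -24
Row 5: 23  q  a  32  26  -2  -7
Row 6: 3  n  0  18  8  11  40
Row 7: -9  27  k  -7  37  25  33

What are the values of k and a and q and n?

k = 0, a = 22, q = 12, n = 26

Rows 1 and 2 both sum to 106, so that's the common total.
The known cells in row 7 total 106, leaving 106 − 106 = 0 for the blank.
The known cells in row 6 total 80, leaving 106 − 80 = 26 for the blank.
The known cells in column 2 total 94, leaving 106 − 94 = 12 for the blank.
The known cells in row 5 total 84, leaving 106 − 84 = 22 for the blank.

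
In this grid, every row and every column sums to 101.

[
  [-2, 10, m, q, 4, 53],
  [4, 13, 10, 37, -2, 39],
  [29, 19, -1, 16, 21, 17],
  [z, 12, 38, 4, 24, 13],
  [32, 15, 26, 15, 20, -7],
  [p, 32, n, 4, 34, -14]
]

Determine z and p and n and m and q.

The known cells in column 4 total 76, leaving 101 − 76 = 25 for the blank.
The known cells in row 4 total 91, leaving 101 − 91 = 10 for the blank.
The known cells in row 1 total 90, leaving 101 − 90 = 11 for the blank.
The known cells in column 1 total 73, leaving 101 − 73 = 28 for the blank.
The known cells in row 6 total 84, leaving 101 − 84 = 17 for the blank.

z = 10, p = 28, n = 17, m = 11, q = 25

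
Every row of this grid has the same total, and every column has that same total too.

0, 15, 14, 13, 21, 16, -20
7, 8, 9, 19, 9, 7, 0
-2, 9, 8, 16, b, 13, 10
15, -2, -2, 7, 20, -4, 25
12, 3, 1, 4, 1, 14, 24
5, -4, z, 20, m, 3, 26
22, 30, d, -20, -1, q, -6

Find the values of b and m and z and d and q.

Rows 1 and 2 both sum to 59, so that's the common total.
The known cells in row 3 total 54, leaving 59 − 54 = 5 for the blank.
The known cells in column 6 total 49, leaving 59 − 49 = 10 for the blank.
The known cells in row 7 total 35, leaving 59 − 35 = 24 for the blank.
The known cells in column 5 total 55, leaving 59 − 55 = 4 for the blank.
The known cells in row 6 total 54, leaving 59 − 54 = 5 for the blank.

b = 5, m = 4, z = 5, d = 24, q = 10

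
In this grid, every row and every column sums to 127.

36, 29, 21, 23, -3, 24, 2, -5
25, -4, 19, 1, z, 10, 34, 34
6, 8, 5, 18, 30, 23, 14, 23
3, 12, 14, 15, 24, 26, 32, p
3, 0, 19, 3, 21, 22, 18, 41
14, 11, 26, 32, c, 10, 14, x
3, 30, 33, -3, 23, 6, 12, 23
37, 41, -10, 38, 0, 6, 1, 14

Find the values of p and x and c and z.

p = 1, x = -4, c = 24, z = 8

Row 4: 3 + 12 + 14 + 15 + 24 + 26 + 32 = 126, so its missing entry is 127 − 126 = 1.
Row 2: 25 − 4 + 19 + 1 + 10 + 34 + 34 = 119, so its missing entry is 127 − 119 = 8.
Column 5: -3 + 8 + 30 + 24 + 21 + 23 + 0 = 103, so its missing entry is 127 − 103 = 24.
Row 6: 14 + 11 + 26 + 32 + 24 + 10 + 14 = 131, so its missing entry is 127 − 131 = -4.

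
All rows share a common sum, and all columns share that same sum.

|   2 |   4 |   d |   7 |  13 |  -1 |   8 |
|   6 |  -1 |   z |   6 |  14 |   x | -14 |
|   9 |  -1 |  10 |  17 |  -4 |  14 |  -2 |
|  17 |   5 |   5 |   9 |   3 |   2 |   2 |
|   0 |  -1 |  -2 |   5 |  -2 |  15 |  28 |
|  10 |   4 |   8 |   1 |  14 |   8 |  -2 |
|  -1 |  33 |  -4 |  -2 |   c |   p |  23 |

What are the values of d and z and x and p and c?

Rows 3 and 4 both sum to 43, so that's the common total.
Column 5 has 13 + 14 − 4 + 3 − 2 + 14 = 38; the blank must be 43 − 38 = 5.
Row 7 has -1 + 33 − 4 − 2 + 5 + 23 = 54; the blank must be 43 − 54 = -11.
Column 6 has -1 + 14 + 2 + 15 + 8 − 11 = 27; the blank must be 43 − 27 = 16.
Row 2 has 6 − 1 + 6 + 14 + 16 − 14 = 27; the blank must be 43 − 27 = 16.
Row 1 has 2 + 4 + 7 + 13 − 1 + 8 = 33; the blank must be 43 − 33 = 10.

d = 10, z = 16, x = 16, p = -11, c = 5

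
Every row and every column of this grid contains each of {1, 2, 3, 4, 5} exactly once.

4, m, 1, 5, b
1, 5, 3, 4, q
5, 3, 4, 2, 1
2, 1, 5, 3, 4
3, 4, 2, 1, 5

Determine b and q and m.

b = 3, q = 2, m = 2

At (row 1, col 2): column 2 already has {1, 3, 4, 5}, so the value is 2.
For row 1, column 5: row 1 already has {1, 2, 4, 5}; that leaves 3.
For row 2, column 5: row 2 already has {1, 3, 4, 5}; that leaves 2.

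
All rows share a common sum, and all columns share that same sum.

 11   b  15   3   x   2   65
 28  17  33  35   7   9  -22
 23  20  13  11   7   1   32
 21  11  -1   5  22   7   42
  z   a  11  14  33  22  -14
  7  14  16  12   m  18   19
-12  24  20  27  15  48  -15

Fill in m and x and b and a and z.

m = 21, x = 2, b = 9, a = 12, z = 29

Rows 2 and 3 both sum to 107, so that's the common total.
Column 1: 11 + 28 + 23 + 21 + 7 − 12 = 78, so its missing entry is 107 − 78 = 29.
Row 6: 7 + 14 + 16 + 12 + 18 + 19 = 86, so its missing entry is 107 − 86 = 21.
Column 5: 7 + 7 + 22 + 33 + 21 + 15 = 105, so its missing entry is 107 − 105 = 2.
Row 1: 11 + 15 + 3 + 2 + 2 + 65 = 98, so its missing entry is 107 − 98 = 9.
Row 5: 29 + 11 + 14 + 33 + 22 − 14 = 95, so its missing entry is 107 − 95 = 12.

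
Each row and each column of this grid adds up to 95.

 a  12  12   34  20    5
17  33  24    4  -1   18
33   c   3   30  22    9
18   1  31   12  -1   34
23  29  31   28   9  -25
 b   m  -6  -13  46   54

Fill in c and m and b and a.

c = -2, m = 22, b = -8, a = 12

Row 3 has 33 + 3 + 30 + 22 + 9 = 97; the blank must be 95 − 97 = -2.
Column 2 has 12 + 33 − 2 + 1 + 29 = 73; the blank must be 95 − 73 = 22.
Row 6 has 22 − 6 − 13 + 46 + 54 = 103; the blank must be 95 − 103 = -8.
Row 1 has 12 + 12 + 34 + 20 + 5 = 83; the blank must be 95 − 83 = 12.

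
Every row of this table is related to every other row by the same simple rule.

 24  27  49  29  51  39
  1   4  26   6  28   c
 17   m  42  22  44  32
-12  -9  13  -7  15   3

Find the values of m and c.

The difference between any two rows is the same in every column — this is an addition table with the headers hidden.
Row 3 minus row 1 is 22 − 29 = -7, so its entry in column 2 is 27 + (-7) = 20.
Row 2 minus row 1 is 6 − 29 = -23, so its entry in column 6 is 39 + (-23) = 16.

m = 20, c = 16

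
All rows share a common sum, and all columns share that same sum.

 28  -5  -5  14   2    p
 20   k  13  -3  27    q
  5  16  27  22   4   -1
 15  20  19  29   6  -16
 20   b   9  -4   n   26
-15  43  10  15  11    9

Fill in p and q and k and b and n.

Rows 3 and 4 both sum to 73, so that's the common total.
The known cells in column 5 total 50, leaving 73 − 50 = 23 for the blank.
The known cells in row 1 total 34, leaving 73 − 34 = 39 for the blank.
The known cells in column 6 total 57, leaving 73 − 57 = 16 for the blank.
The known cells in row 2 total 73, leaving 73 − 73 = 0 for the blank.
The known cells in row 5 total 74, leaving 73 − 74 = -1 for the blank.

p = 39, q = 16, k = 0, b = -1, n = 23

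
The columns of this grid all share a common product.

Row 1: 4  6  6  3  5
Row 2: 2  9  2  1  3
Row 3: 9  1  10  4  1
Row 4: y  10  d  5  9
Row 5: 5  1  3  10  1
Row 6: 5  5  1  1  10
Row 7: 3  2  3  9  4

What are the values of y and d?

Columns 2 and 4 each multiply to 5400, so every column has product 5400.
Column 1: 4×2×9×5×5×3 = 5400, so the missing entry is 5400 ÷ 5400 = 1.
Column 3: 6×2×10×3×1×3 = 1080, so the missing entry is 5400 ÷ 1080 = 5.

y = 1, d = 5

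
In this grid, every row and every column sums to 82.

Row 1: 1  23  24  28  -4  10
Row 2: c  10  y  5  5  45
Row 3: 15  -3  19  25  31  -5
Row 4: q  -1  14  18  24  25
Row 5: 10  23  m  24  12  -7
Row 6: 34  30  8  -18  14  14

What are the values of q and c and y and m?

Row 5: 10 + 23 + 24 + 12 − 7 = 62, so its missing entry is 82 − 62 = 20.
Column 3: 24 + 19 + 14 + 20 + 8 = 85, so its missing entry is 82 − 85 = -3.
Row 2: 10 − 3 + 5 + 5 + 45 = 62, so its missing entry is 82 − 62 = 20.
Row 4: -1 + 14 + 18 + 24 + 25 = 80, so its missing entry is 82 − 80 = 2.

q = 2, c = 20, y = -3, m = 20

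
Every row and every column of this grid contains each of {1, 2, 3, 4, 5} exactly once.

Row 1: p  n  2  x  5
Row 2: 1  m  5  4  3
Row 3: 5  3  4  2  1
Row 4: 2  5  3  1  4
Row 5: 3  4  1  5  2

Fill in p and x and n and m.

p = 4, x = 3, n = 1, m = 2

Cell (2,2): row 2 already has {1, 3, 4, 5} → 2.
For row 1, column 2: column 2 already has {2, 3, 4, 5}; that leaves 1.
At (row 1, col 4): column 4 already has {1, 2, 4, 5}, so the value is 3.
At (row 1, col 1): row 1 already has {1, 2, 3, 5}, so the value is 4.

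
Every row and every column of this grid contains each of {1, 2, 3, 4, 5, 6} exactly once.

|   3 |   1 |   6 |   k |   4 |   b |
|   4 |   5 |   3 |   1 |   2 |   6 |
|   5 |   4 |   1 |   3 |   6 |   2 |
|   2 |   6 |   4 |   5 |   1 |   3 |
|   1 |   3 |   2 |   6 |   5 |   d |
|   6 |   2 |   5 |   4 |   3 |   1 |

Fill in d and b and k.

d = 4, b = 5, k = 2

Cell (5,6): row 5 already has {1, 2, 3, 5, 6} → 4.
At (row 1, col 4): column 4 already has {1, 3, 4, 5, 6}, so the value is 2.
Cell (1,6): row 1 already has {1, 2, 3, 4, 6} → 5.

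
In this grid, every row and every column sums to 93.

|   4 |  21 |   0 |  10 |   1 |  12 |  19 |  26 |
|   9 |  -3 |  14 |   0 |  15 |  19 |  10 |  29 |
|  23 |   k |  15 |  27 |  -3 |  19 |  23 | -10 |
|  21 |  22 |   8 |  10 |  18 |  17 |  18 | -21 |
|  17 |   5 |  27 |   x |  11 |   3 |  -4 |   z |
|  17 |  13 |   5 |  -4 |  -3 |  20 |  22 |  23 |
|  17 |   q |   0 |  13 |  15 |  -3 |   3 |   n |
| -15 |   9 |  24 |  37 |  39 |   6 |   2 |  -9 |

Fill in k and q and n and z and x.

k = -1, q = 27, n = 21, z = 34, x = 0

Row 3: 23 + 15 + 27 − 3 + 19 + 23 − 10 = 94, so its missing entry is 93 − 94 = -1.
Column 4: 10 + 0 + 27 + 10 − 4 + 13 + 37 = 93, so its missing entry is 93 − 93 = 0.
Column 2: 21 − 3 − 1 + 22 + 5 + 13 + 9 = 66, so its missing entry is 93 − 66 = 27.
Row 7: 17 + 27 + 0 + 13 + 15 − 3 + 3 = 72, so its missing entry is 93 − 72 = 21.
Row 5: 17 + 5 + 27 + 0 + 11 + 3 − 4 = 59, so its missing entry is 93 − 59 = 34.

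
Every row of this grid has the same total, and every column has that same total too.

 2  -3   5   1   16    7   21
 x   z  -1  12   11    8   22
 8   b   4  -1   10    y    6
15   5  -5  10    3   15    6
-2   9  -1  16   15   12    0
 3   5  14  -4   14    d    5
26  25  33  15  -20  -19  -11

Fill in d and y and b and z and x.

d = 12, y = 14, b = 8, z = 0, x = -3

Rows 1 and 4 both sum to 49, so that's the common total.
Row 6: 3 + 5 + 14 − 4 + 14 + 5 = 37, so its missing entry is 49 − 37 = 12.
Column 1: 2 + 8 + 15 − 2 + 3 + 26 = 52, so its missing entry is 49 − 52 = -3.
Row 2: -3 − 1 + 12 + 11 + 8 + 22 = 49, so its missing entry is 49 − 49 = 0.
Column 2: -3 + 0 + 5 + 9 + 5 + 25 = 41, so its missing entry is 49 − 41 = 8.
Row 3: 8 + 8 + 4 − 1 + 10 + 6 = 35, so its missing entry is 49 − 35 = 14.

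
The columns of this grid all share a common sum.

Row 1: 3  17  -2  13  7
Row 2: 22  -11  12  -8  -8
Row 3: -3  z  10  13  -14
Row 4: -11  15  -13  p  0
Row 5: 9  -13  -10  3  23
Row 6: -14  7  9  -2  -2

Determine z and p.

z = -9, p = -13

The complete columns each total 6.
Column 2 is missing 6 − 15 = -9 (since 17 − 11 + 15 − 13 + 7 = 15).
Column 4 is missing 6 − 19 = -13 (since 13 − 8 + 13 + 3 − 2 = 19).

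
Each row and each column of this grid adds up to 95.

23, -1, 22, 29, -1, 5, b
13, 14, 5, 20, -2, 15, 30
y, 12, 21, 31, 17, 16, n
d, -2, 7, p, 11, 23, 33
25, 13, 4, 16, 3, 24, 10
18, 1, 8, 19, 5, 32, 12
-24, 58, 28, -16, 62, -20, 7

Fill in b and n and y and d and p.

b = 18, n = -15, y = 13, d = 27, p = -4

Row 1: 23 − 1 + 22 + 29 − 1 + 5 = 77, so its missing entry is 95 − 77 = 18.
Column 4: 29 + 20 + 31 + 16 + 19 − 16 = 99, so its missing entry is 95 − 99 = -4.
Row 4: -2 + 7 − 4 + 11 + 23 + 33 = 68, so its missing entry is 95 − 68 = 27.
Column 1: 23 + 13 + 27 + 25 + 18 − 24 = 82, so its missing entry is 95 − 82 = 13.
Row 3: 13 + 12 + 21 + 31 + 17 + 16 = 110, so its missing entry is 95 − 110 = -15.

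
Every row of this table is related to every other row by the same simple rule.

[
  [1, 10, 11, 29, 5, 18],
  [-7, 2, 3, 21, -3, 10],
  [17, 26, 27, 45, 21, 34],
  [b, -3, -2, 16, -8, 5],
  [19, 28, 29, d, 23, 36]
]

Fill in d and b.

The difference between any two rows is the same in every column — this is an addition table with the headers hidden.
Row 5 minus row 1 is 36 − 18 = 18, so its entry in column 4 is 29 + 18 = 47.
Row 4 minus row 1 is 5 − 18 = -13, so its entry in column 1 is 1 + (-13) = -12.

d = 47, b = -12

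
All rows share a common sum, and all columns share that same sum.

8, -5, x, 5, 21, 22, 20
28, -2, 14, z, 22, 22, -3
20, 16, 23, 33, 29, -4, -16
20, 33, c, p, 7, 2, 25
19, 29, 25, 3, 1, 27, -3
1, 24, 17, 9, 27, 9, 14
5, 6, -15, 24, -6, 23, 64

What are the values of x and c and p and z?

x = 30, c = 7, p = 7, z = 20

Rows 3 and 5 both sum to 101, so that's the common total.
Row 1: 8 − 5 + 5 + 21 + 22 + 20 = 71, so its missing entry is 101 − 71 = 30.
Row 2: 28 − 2 + 14 + 22 + 22 − 3 = 81, so its missing entry is 101 − 81 = 20.
Column 4: 5 + 20 + 33 + 3 + 9 + 24 = 94, so its missing entry is 101 − 94 = 7.
Row 4: 20 + 33 + 7 + 7 + 2 + 25 = 94, so its missing entry is 101 − 94 = 7.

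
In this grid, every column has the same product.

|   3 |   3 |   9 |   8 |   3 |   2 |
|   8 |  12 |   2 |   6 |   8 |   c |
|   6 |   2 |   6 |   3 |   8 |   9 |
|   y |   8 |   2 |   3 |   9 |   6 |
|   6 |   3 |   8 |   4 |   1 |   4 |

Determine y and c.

y = 2, c = 4

Columns 2 and 4 each multiply to 1728, so every column has product 1728.
Column 1: 3×8×6×6 = 864, so the missing entry is 1728 ÷ 864 = 2.
Column 6: 2×9×6×4 = 432, so the missing entry is 1728 ÷ 432 = 4.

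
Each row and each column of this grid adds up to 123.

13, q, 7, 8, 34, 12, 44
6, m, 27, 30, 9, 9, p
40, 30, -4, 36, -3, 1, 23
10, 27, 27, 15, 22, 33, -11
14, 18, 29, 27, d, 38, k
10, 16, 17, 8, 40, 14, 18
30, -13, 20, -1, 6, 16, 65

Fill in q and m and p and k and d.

Row 1: 13 + 7 + 8 + 34 + 12 + 44 = 118, so its missing entry is 123 − 118 = 5.
Column 5: 34 + 9 − 3 + 22 + 40 + 6 = 108, so its missing entry is 123 − 108 = 15.
Column 2: 5 + 30 + 27 + 18 + 16 − 13 = 83, so its missing entry is 123 − 83 = 40.
Row 5: 14 + 18 + 29 + 27 + 15 + 38 = 141, so its missing entry is 123 − 141 = -18.
Row 2: 6 + 40 + 27 + 30 + 9 + 9 = 121, so its missing entry is 123 − 121 = 2.

q = 5, m = 40, p = 2, k = -18, d = 15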